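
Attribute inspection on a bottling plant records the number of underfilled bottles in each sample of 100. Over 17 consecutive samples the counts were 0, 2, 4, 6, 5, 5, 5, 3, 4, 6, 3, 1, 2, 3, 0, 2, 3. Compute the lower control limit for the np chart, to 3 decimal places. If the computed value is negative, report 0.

0.000

p̄ = Σdᵢ / (k·n) = 54 / (17 × 100) = 0.03176
LCL = np̄ − 3·√(np̄(1−p̄)) = 3.1765 − 3 × 1.7537 = -2.0847 → 0 (negative, so LCL = 0)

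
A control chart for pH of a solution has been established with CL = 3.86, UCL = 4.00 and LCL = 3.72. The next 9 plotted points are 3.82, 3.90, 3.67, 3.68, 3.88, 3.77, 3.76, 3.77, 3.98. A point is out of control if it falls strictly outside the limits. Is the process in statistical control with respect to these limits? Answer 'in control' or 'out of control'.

Compare each point to [3.72, 4.00]: sample 3 = 3.67 < LCL; sample 4 = 3.68 < LCL.

out of control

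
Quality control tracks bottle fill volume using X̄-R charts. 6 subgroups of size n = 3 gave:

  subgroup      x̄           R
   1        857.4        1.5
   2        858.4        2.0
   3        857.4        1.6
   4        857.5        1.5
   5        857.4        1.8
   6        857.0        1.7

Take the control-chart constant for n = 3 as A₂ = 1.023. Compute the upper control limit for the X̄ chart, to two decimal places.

859.24

X̄̄ = (857.4 + 858.4 + 857.4 + 857.5 + 857.4 + 857.0) / 6 = 5145.1000 / 6 = 857.5167
R̄ = (1.5 + 2.0 + 1.6 + 1.5 + 1.8 + 1.7) / 6 = 10.1000 / 6 = 1.6833
UCL = X̄̄ + A₂·R̄ = 857.5167 + 1.023 × 1.6833 = 859.2387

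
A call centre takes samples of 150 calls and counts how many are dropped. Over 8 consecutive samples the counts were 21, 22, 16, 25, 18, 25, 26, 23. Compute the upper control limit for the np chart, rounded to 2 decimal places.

p̄ = Σdᵢ / (k·n) = 176 / (8 × 150) = 0.14667
UCL = np̄ + 3·√(np̄(1−p̄)) = 22.0000 + 3 × √(22.0000×0.85333) = 22.0000 + 3 × 4.3328 = 34.9985

35.00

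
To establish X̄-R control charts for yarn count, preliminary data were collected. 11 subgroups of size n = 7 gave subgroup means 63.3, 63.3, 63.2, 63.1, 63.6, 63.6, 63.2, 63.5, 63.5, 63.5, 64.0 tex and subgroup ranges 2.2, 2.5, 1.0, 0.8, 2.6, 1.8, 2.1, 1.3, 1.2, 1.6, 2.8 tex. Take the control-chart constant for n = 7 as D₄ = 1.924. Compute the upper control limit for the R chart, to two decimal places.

R̄ = (2.2 + 2.5 + 1.0 + 0.8 + 2.6 + 1.8 + 2.1 + 1.3 + 1.2 + 1.6 + 2.8) / 11 = 19.9000 / 11 = 1.8091
UCL_R = D₄·R̄ = 1.924 × 1.8091 = 3.4807

3.48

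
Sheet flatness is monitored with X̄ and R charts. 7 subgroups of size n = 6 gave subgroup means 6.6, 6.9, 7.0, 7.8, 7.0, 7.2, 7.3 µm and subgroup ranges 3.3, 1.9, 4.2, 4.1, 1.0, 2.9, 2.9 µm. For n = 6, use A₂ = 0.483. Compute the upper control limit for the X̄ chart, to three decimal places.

X̄̄ = (6.6 + 6.9 + 7.0 + 7.8 + 7.0 + 7.2 + 7.3) / 7 = 49.8000 / 7 = 7.1143
R̄ = (3.3 + 1.9 + 4.2 + 4.1 + 1.0 + 2.9 + 2.9) / 7 = 20.3000 / 7 = 2.9000
UCL = X̄̄ + A₂·R̄ = 7.1143 + 0.483 × 2.9000 = 8.5150

8.515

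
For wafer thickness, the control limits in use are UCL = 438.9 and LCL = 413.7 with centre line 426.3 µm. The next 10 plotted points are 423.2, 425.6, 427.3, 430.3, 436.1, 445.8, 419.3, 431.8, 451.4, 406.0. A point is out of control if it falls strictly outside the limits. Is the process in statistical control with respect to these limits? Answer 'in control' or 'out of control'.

Compare each point to [413.7, 438.9]: sample 6 = 445.8 > UCL; sample 9 = 451.4 > UCL; sample 10 = 406.0 < LCL.

out of control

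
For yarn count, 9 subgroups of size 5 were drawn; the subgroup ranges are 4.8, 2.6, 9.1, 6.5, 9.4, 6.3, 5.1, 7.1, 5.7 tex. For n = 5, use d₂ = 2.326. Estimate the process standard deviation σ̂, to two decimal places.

R̄ = (4.8 + 2.6 + 9.1 + 6.5 + 9.4 + 6.3 + 5.1 + 7.1 + 5.7) / 9 = 6.2889
σ̂ = R̄ / d₂ = 6.2889 / 2.326 = 2.7037

2.70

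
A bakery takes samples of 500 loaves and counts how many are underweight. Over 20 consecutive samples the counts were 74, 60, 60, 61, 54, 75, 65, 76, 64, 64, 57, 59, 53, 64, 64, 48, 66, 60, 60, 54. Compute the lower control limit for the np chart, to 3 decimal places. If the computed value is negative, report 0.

p̄ = Σdᵢ / (k·n) = 1238 / (20 × 500) = 0.12380
LCL = np̄ − 3·√(np̄(1−p̄)) = 61.9000 − 3 × 7.3646 = 39.8063

39.806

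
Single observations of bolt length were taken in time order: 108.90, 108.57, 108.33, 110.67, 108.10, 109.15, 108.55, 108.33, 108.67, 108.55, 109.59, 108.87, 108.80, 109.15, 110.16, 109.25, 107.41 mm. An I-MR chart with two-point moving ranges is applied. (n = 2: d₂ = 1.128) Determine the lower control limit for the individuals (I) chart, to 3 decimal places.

X̄ = (108.90 + 108.57 + 108.33 + 110.67 + 108.10 + 109.15 + 108.55 + 108.33 + 108.67 + 108.55 + 109.59 + 108.87 + 108.80 + 109.15 + 110.16 + 109.25 + 107.41) / 17 = 108.8853
Moving ranges: 0.33, 0.24, 2.34, 2.57, 1.05, 0.60, 0.22, 0.34, 0.12, 1.04, 0.72, 0.07, 0.35, 1.01, 0.91, 1.84; M̄R̄ = 13.7500 / 16 = 0.8594
LCL = X̄ − 3·M̄R̄/d₂ = 108.8853 − 3 × 0.8594 / 1.128 = 106.5997

106.600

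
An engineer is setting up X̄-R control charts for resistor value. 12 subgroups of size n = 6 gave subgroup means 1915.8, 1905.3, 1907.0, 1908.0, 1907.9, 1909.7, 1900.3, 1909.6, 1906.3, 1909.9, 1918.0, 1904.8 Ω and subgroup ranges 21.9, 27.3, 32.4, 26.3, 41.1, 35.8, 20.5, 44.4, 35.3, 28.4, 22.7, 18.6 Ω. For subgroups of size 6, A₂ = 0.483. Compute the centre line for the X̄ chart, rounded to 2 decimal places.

X̄̄ = (1915.8 + 1905.3 + 1907.0 + 1908.0 + 1907.9 + 1909.7 + 1900.3 + 1909.6 + 1906.3 + 1909.9 + 1918.0 + 1904.8) / 12 = 22902.6000 / 12 = 1908.5500
CL = X̄̄ = 1908.5500

1908.55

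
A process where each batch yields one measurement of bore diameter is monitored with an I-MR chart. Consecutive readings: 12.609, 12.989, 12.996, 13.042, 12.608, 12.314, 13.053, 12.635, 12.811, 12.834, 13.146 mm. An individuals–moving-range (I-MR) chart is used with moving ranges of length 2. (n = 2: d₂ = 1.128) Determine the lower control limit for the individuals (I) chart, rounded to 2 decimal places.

12.07

X̄ = (12.609 + 12.989 + 12.996 + 13.042 + 12.608 + 12.314 + 13.053 + 12.635 + 12.811 + 12.834 + 13.146) / 11 = 12.8215
Moving ranges: 0.380, 0.007, 0.046, 0.434, 0.294, 0.739, 0.418, 0.176, 0.023, 0.312; M̄R̄ = 2.8290 / 10 = 0.2829
LCL = X̄ − 3·M̄R̄/d₂ = 12.8215 − 3 × 0.2829 / 1.128 = 12.0692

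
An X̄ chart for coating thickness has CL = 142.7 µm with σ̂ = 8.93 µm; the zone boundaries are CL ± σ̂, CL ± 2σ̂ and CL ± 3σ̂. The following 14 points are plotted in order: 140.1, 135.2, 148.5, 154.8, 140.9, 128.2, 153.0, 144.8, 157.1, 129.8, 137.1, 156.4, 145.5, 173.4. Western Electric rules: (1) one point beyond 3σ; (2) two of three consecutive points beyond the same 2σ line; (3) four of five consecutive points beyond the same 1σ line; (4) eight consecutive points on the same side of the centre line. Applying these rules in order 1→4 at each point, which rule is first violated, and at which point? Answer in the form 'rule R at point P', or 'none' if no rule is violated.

Zone of each point (C = within 1σ̂, B = 1σ̂–2σ̂, A = 2σ̂–3σ̂, * = beyond 3σ̂; sign = side of CL): 1:-C, 2:-C, 3:+C, 4:+B, 5:-C, 6:-B, 7:+B, 8:+C, 9:+B, 10:-B, 11:-C, 12:+B, 13:+C, 14:+*
Rule 1 (one point beyond the 3σ limits) is satisfied at point 14.

rule 1 at point 14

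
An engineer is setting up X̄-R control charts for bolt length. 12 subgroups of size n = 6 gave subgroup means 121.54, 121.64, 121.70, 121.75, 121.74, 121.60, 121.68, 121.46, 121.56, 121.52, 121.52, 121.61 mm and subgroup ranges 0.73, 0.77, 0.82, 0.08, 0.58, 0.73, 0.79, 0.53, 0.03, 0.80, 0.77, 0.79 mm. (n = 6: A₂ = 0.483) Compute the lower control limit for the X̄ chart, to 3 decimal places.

X̄̄ = (121.54 + 121.64 + 121.70 + 121.75 + 121.74 + 121.60 + 121.68 + 121.46 + 121.56 + 121.52 + 121.52 + 121.61) / 12 = 1459.3200 / 12 = 121.6100
R̄ = (0.73 + 0.77 + 0.82 + 0.08 + 0.58 + 0.73 + 0.79 + 0.53 + 0.03 + 0.80 + 0.77 + 0.79) / 12 = 7.4200 / 12 = 0.6183
LCL = X̄̄ − A₂·R̄ = 121.6100 − 0.483 × 0.6183 = 121.3113

121.311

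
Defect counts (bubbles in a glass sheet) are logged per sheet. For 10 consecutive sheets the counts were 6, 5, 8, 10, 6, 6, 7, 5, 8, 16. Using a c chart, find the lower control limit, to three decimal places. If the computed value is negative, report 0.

c̄ = (6 + 5 + 8 + 10 + 6 + 6 + 7 + 5 + 8 + 16) / 10 = 77 / 10 = 7.7000
LCL = c̄ − 3√c̄ = 7.7000 − 3 × 2.7749 = -0.6247 → 0 (cannot be negative)

0.000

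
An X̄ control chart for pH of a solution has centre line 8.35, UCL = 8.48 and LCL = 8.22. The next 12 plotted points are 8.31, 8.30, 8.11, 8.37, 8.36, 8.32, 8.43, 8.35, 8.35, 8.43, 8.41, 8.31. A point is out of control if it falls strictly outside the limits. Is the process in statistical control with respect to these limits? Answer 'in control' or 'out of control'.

Compare each point to [8.22, 8.48]: sample 3 = 8.11 < LCL.

out of control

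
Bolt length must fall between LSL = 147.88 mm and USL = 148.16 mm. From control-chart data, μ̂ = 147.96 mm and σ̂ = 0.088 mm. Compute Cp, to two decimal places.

0.53

Cp = (USL − LSL) / (6σ̂) = (148.16 − 147.88) / (6 × 0.088) = 0.2800 / 0.5280 = 0.5303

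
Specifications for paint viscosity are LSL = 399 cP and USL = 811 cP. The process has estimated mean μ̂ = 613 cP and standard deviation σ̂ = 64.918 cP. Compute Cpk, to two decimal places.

Cpu = (USL − μ̂) / (3σ̂) = (811 − 613) / (3 × 64.918) = 1.0167; Cpl = (μ̂ − LSL) / (3σ̂) = (613 − 399) / (3 × 64.918) = 1.0988; Cpk = min(Cpu, Cpl) = 1.0167

1.02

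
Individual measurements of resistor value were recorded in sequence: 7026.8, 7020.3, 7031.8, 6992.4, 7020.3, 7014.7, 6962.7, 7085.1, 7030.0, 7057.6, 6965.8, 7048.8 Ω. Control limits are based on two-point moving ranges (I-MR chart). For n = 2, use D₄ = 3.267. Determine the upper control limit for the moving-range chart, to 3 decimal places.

155.272

Moving ranges: 6.5, 11.5, 39.4, 27.9, 5.6, 52.0, 122.4, 55.1, 27.6, 91.8, 83.0; M̄R̄ = 522.8000 / 11 = 47.5273
UCL_MR = D₄·M̄R̄ = 3.267 × 47.5273 = 155.2716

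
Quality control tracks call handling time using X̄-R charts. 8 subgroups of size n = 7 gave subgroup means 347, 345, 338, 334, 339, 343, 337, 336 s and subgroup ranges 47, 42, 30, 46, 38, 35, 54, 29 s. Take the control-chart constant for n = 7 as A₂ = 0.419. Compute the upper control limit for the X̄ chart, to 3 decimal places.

356.687

X̄̄ = (347 + 345 + 338 + 334 + 339 + 343 + 337 + 336) / 8 = 2719.0000 / 8 = 339.8750
R̄ = (47 + 42 + 30 + 46 + 38 + 35 + 54 + 29) / 8 = 321.0000 / 8 = 40.1250
UCL = X̄̄ + A₂·R̄ = 339.8750 + 0.419 × 40.1250 = 356.6874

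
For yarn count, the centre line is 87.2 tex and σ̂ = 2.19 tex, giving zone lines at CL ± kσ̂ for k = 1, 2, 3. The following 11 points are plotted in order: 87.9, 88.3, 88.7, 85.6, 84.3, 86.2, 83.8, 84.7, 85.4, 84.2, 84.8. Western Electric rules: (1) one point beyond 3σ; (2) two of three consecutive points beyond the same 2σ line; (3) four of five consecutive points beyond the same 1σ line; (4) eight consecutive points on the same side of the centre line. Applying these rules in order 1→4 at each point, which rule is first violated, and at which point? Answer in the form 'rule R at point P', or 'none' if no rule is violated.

Zone of each point (C = within 1σ̂, B = 1σ̂–2σ̂, A = 2σ̂–3σ̂, * = beyond 3σ̂; sign = side of CL): 1:+C, 2:+C, 3:+C, 4:-C, 5:-B, 6:-C, 7:-B, 8:-B, 9:-C, 10:-B, 11:-B
Rule 3 (four of five consecutive points beyond the same 1σ limit) is satisfied at point 11.

rule 3 at point 11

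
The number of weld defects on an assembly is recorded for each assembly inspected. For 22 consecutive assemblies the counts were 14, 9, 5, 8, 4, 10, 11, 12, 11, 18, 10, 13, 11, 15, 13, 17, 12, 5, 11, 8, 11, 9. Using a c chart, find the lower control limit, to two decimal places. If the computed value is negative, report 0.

0.93

c̄ = (14 + 9 + 5 + 8 + 4 + 10 + 11 + 12 + 11 + 18 + 10 + 13 + 11 + 15 + 13 + 17 + 12 + 5 + 11 + 8 + 11 + 9) / 22 = 237 / 22 = 10.7727
LCL = c̄ − 3√c̄ = 10.7727 − 3 × 3.2822 = 0.9262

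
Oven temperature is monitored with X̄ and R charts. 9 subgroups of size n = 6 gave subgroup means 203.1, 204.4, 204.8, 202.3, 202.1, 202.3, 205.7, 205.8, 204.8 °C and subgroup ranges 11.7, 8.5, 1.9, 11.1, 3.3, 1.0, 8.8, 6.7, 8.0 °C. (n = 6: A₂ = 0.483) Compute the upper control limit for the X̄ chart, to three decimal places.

X̄̄ = (203.1 + 204.4 + 204.8 + 202.3 + 202.1 + 202.3 + 205.7 + 205.8 + 204.8) / 9 = 1835.3000 / 9 = 203.9222
R̄ = (11.7 + 8.5 + 1.9 + 11.1 + 3.3 + 1.0 + 8.8 + 6.7 + 8.0) / 9 = 61.0000 / 9 = 6.7778
UCL = X̄̄ + A₂·R̄ = 203.9222 + 0.483 × 6.7778 = 207.1959

207.196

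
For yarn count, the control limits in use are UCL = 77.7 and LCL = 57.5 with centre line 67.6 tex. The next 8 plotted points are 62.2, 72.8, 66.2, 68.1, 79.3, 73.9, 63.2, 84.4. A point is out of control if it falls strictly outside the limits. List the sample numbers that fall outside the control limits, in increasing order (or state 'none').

Compare each point to [57.5, 77.7]: sample 5 = 79.3 > UCL; sample 8 = 84.4 > UCL.

5, 8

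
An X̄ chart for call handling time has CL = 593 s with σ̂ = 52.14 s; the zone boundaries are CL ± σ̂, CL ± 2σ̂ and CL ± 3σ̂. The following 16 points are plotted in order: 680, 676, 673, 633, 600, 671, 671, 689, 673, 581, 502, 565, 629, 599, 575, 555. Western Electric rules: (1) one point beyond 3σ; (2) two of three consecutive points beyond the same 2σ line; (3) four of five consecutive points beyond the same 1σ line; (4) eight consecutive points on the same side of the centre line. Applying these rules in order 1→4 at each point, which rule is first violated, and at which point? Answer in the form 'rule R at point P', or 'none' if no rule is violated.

Zone of each point (C = within 1σ̂, B = 1σ̂–2σ̂, A = 2σ̂–3σ̂, * = beyond 3σ̂; sign = side of CL): 1:+B, 2:+B, 3:+B, 4:+C, 5:+C, 6:+B, 7:+B, 8:+B, 9:+B, 10:-C, 11:-B, 12:-C, 13:+C, 14:+C, 15:-C, 16:-C
Rule 4 (eight consecutive points on the same side of the centre line) is satisfied at point 8.

rule 4 at point 8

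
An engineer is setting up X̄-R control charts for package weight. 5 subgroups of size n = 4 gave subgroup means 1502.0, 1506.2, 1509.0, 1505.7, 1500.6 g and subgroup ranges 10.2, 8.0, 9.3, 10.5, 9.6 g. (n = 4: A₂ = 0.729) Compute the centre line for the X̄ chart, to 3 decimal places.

X̄̄ = (1502.0 + 1506.2 + 1509.0 + 1505.7 + 1500.6) / 5 = 7523.5000 / 5 = 1504.7000
CL = X̄̄ = 1504.7000

1504.700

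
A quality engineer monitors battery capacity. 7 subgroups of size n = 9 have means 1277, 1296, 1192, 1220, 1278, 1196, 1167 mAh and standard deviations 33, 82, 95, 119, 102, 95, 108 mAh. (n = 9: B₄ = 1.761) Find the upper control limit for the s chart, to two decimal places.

159.50

s̄ = (33 + 82 + 95 + 119 + 102 + 95 + 108) / 7 = 90.5714
UCL_s = B₄·s̄ = 1.761 × 90.5714 = 159.4963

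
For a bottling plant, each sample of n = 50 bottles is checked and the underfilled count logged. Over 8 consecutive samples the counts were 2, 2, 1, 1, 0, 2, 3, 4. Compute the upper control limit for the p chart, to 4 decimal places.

p̄ = Σdᵢ / (k·n) = 15 / (8 × 50) = 0.03750
UCL = p̄ + 3·√(p̄(1−p̄)/n) = 0.03750 + 3 × √(0.03750×0.96250/50) = 0.03750 + 3 × 0.02687 = 0.11810

0.1181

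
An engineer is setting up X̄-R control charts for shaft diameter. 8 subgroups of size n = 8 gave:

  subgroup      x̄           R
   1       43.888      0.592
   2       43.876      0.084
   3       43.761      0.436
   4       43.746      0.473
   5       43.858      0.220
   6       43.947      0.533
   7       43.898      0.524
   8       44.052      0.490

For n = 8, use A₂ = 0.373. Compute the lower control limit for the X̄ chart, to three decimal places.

X̄̄ = (43.888 + 43.876 + 43.761 + 43.746 + 43.858 + 43.947 + 43.898 + 44.052) / 8 = 351.0260 / 8 = 43.8783
R̄ = (0.592 + 0.084 + 0.436 + 0.473 + 0.220 + 0.533 + 0.524 + 0.490) / 8 = 3.3520 / 8 = 0.4190
LCL = X̄̄ − A₂·R̄ = 43.8783 − 0.373 × 0.4190 = 43.7220

43.722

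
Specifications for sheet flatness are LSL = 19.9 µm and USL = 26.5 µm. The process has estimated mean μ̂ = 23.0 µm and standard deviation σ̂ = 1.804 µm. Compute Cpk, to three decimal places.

0.573

Cpu = (USL − μ̂) / (3σ̂) = (26.5 − 23.0) / (3 × 1.804) = 0.6467; Cpl = (μ̂ − LSL) / (3σ̂) = (23.0 − 19.9) / (3 × 1.804) = 0.5728; Cpk = min(Cpu, Cpl) = 0.5728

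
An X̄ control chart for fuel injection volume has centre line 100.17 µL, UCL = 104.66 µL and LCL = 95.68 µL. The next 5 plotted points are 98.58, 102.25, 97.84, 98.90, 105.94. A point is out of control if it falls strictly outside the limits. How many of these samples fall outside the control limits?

1

Compare each point to [95.68, 104.66]: sample 5 = 105.94 > UCL.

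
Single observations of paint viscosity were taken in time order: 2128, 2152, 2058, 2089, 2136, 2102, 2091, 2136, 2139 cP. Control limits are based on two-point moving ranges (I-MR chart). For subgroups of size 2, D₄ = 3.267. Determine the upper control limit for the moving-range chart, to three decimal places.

118.020

Moving ranges: 24, 94, 31, 47, 34, 11, 45, 3; M̄R̄ = 289.0000 / 8 = 36.1250
UCL_MR = D₄·M̄R̄ = 3.267 × 36.1250 = 118.0204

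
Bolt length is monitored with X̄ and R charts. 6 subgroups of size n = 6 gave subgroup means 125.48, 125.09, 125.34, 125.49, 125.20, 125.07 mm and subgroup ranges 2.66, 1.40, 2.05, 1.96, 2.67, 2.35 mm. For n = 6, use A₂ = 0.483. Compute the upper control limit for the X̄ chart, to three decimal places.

126.332

X̄̄ = (125.48 + 125.09 + 125.34 + 125.49 + 125.20 + 125.07) / 6 = 751.6700 / 6 = 125.2783
R̄ = (2.66 + 1.40 + 2.05 + 1.96 + 2.67 + 2.35) / 6 = 13.0900 / 6 = 2.1817
UCL = X̄̄ + A₂·R̄ = 125.2783 + 0.483 × 2.1817 = 126.3321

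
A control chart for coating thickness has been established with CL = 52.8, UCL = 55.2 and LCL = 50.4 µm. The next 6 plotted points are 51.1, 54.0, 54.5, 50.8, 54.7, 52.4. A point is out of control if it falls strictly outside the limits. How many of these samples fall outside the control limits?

All 6 points lie within [50.4, 55.2].

0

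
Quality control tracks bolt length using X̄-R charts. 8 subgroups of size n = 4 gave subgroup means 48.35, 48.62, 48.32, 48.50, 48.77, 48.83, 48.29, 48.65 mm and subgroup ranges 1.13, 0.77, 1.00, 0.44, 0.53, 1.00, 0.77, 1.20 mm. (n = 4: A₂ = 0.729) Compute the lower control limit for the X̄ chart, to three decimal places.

X̄̄ = (48.35 + 48.62 + 48.32 + 48.50 + 48.77 + 48.83 + 48.29 + 48.65) / 8 = 388.3300 / 8 = 48.5412
R̄ = (1.13 + 0.77 + 1.00 + 0.44 + 0.53 + 1.00 + 0.77 + 1.20) / 8 = 6.8400 / 8 = 0.8550
LCL = X̄̄ − A₂·R̄ = 48.5412 − 0.729 × 0.8550 = 47.9180

47.918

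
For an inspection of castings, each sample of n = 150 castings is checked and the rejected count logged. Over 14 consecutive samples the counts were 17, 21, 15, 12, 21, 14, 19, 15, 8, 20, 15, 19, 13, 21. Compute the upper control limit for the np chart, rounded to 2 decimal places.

p̄ = Σdᵢ / (k·n) = 230 / (14 × 150) = 0.10952
UCL = np̄ + 3·√(np̄(1−p̄)) = 16.4286 + 3 × √(16.4286×0.89048) = 16.4286 + 3 × 3.8248 = 27.9030

27.90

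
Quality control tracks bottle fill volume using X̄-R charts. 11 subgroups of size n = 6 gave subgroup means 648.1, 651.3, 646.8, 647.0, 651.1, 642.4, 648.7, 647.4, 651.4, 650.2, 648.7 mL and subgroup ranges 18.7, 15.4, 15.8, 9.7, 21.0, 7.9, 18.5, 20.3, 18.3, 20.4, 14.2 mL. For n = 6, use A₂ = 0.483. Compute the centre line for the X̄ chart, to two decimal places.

648.46

X̄̄ = (648.1 + 651.3 + 646.8 + 647.0 + 651.1 + 642.4 + 648.7 + 647.4 + 651.4 + 650.2 + 648.7) / 11 = 7133.1000 / 11 = 648.4636
CL = X̄̄ = 648.4636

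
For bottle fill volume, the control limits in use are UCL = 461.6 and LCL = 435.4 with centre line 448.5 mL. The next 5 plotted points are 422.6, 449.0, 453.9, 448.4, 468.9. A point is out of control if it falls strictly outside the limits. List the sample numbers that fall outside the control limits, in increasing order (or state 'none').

1, 5

Compare each point to [435.4, 461.6]: sample 1 = 422.6 < LCL; sample 5 = 468.9 > UCL.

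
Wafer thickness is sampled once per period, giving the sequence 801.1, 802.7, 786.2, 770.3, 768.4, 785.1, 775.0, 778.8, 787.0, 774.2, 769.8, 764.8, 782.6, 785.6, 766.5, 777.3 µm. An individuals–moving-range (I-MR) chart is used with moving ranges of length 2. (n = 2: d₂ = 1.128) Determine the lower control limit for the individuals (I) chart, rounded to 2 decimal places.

X̄ = (801.1 + 802.7 + 786.2 + 770.3 + 768.4 + 785.1 + 775.0 + 778.8 + 787.0 + 774.2 + 769.8 + 764.8 + 782.6 + 785.6 + 766.5 + 777.3) / 16 = 779.7125
Moving ranges: 1.6, 16.5, 15.9, 1.9, 16.7, 10.1, 3.8, 8.2, 12.8, 4.4, 5.0, 17.8, 3.0, 19.1, 10.8; M̄R̄ = 147.6000 / 15 = 9.8400
LCL = X̄ − 3·M̄R̄/d₂ = 779.7125 − 3 × 9.8400 / 1.128 = 753.5423

753.54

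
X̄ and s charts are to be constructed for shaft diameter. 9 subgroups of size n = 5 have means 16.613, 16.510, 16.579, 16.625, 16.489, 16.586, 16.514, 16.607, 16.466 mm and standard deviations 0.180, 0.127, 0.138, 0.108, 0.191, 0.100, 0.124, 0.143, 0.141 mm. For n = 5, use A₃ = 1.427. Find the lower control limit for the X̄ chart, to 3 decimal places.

16.356

X̄̄ = (16.613 + 16.510 + 16.579 + 16.625 + 16.489 + 16.586 + 16.514 + 16.607 + 16.466) / 9 = 16.5543
s̄ = (0.180 + 0.127 + 0.138 + 0.108 + 0.191 + 0.100 + 0.124 + 0.143 + 0.141) / 9 = 0.1391
LCL = X̄̄ − A₃·s̄ = 16.5543 − 1.427 × 0.1391 = 16.3558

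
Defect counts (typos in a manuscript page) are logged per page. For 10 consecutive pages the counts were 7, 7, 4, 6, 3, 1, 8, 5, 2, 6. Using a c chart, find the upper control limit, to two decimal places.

c̄ = (7 + 7 + 4 + 6 + 3 + 1 + 8 + 5 + 2 + 6) / 10 = 49 / 10 = 4.9000
UCL = c̄ + 3√c̄ = 4.9000 + 3 × √4.9000 = 4.9000 + 3 × 2.2136 = 11.5408

11.54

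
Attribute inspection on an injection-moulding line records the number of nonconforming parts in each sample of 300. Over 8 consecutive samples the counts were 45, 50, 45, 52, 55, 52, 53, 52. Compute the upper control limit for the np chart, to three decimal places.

69.942

p̄ = Σdᵢ / (k·n) = 404 / (8 × 300) = 0.16833
UCL = np̄ + 3·√(np̄(1−p̄)) = 50.5000 + 3 × √(50.5000×0.83167) = 50.5000 + 3 × 6.4807 = 69.9420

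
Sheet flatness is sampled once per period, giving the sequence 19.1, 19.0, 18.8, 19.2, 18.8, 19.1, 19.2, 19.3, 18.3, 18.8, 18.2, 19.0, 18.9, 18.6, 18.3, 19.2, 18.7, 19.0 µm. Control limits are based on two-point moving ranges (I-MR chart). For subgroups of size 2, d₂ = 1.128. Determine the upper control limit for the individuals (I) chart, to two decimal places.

X̄ = (19.1 + 19.0 + 18.8 + 19.2 + 18.8 + 19.1 + 19.2 + 19.3 + 18.3 + 18.8 + 18.2 + 19.0 + 18.9 + 18.6 + 18.3 + 19.2 + 18.7 + 19.0) / 18 = 18.8611
Moving ranges: 0.1, 0.2, 0.4, 0.4, 0.3, 0.1, 0.1, 1.0, 0.5, 0.6, 0.8, 0.1, 0.3, 0.3, 0.9, 0.5, 0.3; M̄R̄ = 6.9000 / 17 = 0.4059
UCL = X̄ + 3·M̄R̄/d₂ = 18.8611 + 3 × 0.4059 / 1.128 = 19.9406

19.94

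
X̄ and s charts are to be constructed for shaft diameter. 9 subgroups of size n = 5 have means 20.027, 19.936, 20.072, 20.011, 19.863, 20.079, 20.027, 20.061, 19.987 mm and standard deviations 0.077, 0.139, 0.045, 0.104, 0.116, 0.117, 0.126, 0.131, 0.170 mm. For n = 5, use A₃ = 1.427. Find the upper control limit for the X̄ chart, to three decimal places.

X̄̄ = (20.027 + 19.936 + 20.072 + 20.011 + 19.863 + 20.079 + 20.027 + 20.061 + 19.987) / 9 = 20.0070
s̄ = (0.077 + 0.139 + 0.045 + 0.104 + 0.116 + 0.117 + 0.126 + 0.131 + 0.170) / 9 = 0.1139
UCL = X̄̄ + A₃·s̄ = 20.0070 + 1.427 × 0.1139 = 20.1695

20.170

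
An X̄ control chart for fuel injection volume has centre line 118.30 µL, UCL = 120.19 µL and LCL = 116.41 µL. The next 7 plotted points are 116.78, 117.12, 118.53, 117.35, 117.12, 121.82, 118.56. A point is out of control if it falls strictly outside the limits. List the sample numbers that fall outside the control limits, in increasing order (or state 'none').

Compare each point to [116.41, 120.19]: sample 6 = 121.82 > UCL.

6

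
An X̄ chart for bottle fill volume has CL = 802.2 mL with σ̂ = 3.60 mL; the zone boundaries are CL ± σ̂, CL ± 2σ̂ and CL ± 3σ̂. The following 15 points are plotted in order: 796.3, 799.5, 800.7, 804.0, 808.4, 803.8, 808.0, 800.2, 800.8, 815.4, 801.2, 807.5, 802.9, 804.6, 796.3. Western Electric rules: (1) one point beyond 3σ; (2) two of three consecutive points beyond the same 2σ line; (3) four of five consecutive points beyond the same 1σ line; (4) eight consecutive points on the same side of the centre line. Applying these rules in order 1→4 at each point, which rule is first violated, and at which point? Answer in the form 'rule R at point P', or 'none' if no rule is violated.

Zone of each point (C = within 1σ̂, B = 1σ̂–2σ̂, A = 2σ̂–3σ̂, * = beyond 3σ̂; sign = side of CL): 1:-B, 2:-C, 3:-C, 4:+C, 5:+B, 6:+C, 7:+B, 8:-C, 9:-C, 10:+*, 11:-C, 12:+B, 13:+C, 14:+C, 15:-B
Rule 1 (one point beyond the 3σ limits) is satisfied at point 10.

rule 1 at point 10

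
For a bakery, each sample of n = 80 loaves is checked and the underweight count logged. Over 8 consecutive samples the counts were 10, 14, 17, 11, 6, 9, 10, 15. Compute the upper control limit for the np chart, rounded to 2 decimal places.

20.91

p̄ = Σdᵢ / (k·n) = 92 / (8 × 80) = 0.14375
UCL = np̄ + 3·√(np̄(1−p̄)) = 11.5000 + 3 × √(11.5000×0.85625) = 11.5000 + 3 × 3.1380 = 20.9139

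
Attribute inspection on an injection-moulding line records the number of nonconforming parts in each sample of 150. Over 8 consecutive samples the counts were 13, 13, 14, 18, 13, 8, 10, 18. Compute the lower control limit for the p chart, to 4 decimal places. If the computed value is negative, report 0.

p̄ = Σdᵢ / (k·n) = 107 / (8 × 150) = 0.08917
LCL = p̄ − 3·√(p̄(1−p̄)/n) = 0.08917 − 3 × 0.02327 = 0.01936

0.0194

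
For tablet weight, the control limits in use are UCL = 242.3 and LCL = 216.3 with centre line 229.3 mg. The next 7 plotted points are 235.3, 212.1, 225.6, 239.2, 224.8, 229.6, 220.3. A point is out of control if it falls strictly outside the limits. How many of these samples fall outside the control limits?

Compare each point to [216.3, 242.3]: sample 2 = 212.1 < LCL.

1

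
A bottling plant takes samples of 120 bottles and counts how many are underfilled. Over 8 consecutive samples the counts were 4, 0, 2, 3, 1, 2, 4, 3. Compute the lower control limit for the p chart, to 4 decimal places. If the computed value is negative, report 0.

0.0000

p̄ = Σdᵢ / (k·n) = 19 / (8 × 120) = 0.01979
LCL = p̄ − 3·√(p̄(1−p̄)/n) = 0.01979 − 3 × 0.01271 = -0.01835 → 0 (negative, so LCL = 0)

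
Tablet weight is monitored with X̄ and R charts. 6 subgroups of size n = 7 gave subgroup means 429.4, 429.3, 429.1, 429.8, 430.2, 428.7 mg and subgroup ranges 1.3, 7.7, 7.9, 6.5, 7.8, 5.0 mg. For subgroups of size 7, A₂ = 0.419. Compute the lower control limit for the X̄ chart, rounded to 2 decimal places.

X̄̄ = (429.4 + 429.3 + 429.1 + 429.8 + 430.2 + 428.7) / 6 = 2576.5000 / 6 = 429.4167
R̄ = (1.3 + 7.7 + 7.9 + 6.5 + 7.8 + 5.0) / 6 = 36.2000 / 6 = 6.0333
LCL = X̄̄ − A₂·R̄ = 429.4167 − 0.419 × 6.0333 = 426.8887

426.89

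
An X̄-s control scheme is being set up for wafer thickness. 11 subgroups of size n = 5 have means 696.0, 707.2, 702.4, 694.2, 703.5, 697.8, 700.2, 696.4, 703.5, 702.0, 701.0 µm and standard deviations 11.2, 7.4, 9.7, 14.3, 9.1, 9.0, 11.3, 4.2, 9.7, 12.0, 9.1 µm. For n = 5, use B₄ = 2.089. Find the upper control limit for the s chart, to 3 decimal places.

s̄ = (11.2 + 7.4 + 9.7 + 14.3 + 9.1 + 9.0 + 11.3 + 4.2 + 9.7 + 12.0 + 9.1) / 11 = 9.7273
UCL_s = B₄·s̄ = 2.089 × 9.7273 = 20.3203

20.320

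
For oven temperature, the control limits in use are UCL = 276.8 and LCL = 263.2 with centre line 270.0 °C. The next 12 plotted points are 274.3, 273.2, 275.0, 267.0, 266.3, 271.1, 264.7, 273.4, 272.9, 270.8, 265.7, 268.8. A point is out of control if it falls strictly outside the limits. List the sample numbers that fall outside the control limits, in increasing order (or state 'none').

All 12 points lie within [263.2, 276.8].

none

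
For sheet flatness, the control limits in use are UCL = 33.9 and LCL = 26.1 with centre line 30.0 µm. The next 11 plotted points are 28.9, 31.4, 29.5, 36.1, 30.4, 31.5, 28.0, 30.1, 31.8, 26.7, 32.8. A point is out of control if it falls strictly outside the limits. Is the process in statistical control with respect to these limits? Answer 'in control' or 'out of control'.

Compare each point to [26.1, 33.9]: sample 4 = 36.1 > UCL.

out of control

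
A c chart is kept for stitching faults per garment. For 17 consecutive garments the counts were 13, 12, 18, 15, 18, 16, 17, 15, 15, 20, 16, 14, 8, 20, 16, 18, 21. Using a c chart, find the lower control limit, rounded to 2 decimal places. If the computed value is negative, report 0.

c̄ = (13 + 12 + 18 + 15 + 18 + 16 + 17 + 15 + 15 + 20 + 16 + 14 + 8 + 20 + 16 + 18 + 21) / 17 = 272 / 17 = 16.0000
LCL = c̄ − 3√c̄ = 16.0000 − 3 × 4.0000 = 4.0000

4.00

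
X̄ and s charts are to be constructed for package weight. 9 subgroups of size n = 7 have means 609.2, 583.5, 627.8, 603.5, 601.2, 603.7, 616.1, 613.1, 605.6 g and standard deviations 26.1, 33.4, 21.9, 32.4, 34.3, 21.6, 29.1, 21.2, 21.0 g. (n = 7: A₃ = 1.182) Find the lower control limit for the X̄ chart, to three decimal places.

575.426

X̄̄ = (609.2 + 583.5 + 627.8 + 603.5 + 601.2 + 603.7 + 616.1 + 613.1 + 605.6) / 9 = 607.0778
s̄ = (26.1 + 33.4 + 21.9 + 32.4 + 34.3 + 21.6 + 29.1 + 21.2 + 21.0) / 9 = 26.7778
LCL = X̄̄ − A₃·s̄ = 607.0778 − 1.182 × 26.7778 = 575.4264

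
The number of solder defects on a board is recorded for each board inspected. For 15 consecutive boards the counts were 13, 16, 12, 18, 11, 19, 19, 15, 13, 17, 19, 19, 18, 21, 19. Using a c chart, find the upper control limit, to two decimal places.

28.82

c̄ = (13 + 16 + 12 + 18 + 11 + 19 + 19 + 15 + 13 + 17 + 19 + 19 + 18 + 21 + 19) / 15 = 249 / 15 = 16.6000
UCL = c̄ + 3√c̄ = 16.6000 + 3 × √16.6000 = 16.6000 + 3 × 4.0743 = 28.8229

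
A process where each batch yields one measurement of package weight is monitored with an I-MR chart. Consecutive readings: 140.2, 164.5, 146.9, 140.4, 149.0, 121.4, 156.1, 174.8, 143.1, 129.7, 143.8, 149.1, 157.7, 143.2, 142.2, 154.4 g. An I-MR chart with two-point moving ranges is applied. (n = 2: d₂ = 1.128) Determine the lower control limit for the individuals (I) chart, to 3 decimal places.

104.941

X̄ = (140.2 + 164.5 + 146.9 + 140.4 + 149.0 + 121.4 + 156.1 + 174.8 + 143.1 + 129.7 + 143.8 + 149.1 + 157.7 + 143.2 + 142.2 + 154.4) / 16 = 147.2812
Moving ranges: 24.3, 17.6, 6.5, 8.6, 27.6, 34.7, 18.7, 31.7, 13.4, 14.1, 5.3, 8.6, 14.5, 1.0, 12.2; M̄R̄ = 238.8000 / 15 = 15.9200
LCL = X̄ − 3·M̄R̄/d₂ = 147.2812 − 3 × 15.9200 / 1.128 = 104.9408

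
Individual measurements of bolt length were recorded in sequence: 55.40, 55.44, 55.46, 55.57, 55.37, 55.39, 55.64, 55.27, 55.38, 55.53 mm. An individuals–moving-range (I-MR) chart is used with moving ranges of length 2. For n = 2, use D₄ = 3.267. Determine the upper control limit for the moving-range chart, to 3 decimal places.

Moving ranges: 0.04, 0.02, 0.11, 0.20, 0.02, 0.25, 0.37, 0.11, 0.15; M̄R̄ = 1.2700 / 9 = 0.1411
UCL_MR = D₄·M̄R̄ = 3.267 × 0.1411 = 0.4610

0.461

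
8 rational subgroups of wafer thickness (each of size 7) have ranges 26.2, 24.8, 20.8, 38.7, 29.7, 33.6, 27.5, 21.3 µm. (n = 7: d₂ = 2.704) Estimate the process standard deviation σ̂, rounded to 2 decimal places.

R̄ = (26.2 + 24.8 + 20.8 + 38.7 + 29.7 + 33.6 + 27.5 + 21.3) / 8 = 27.8250
σ̂ = R̄ / d₂ = 27.8250 / 2.704 = 10.2903

10.29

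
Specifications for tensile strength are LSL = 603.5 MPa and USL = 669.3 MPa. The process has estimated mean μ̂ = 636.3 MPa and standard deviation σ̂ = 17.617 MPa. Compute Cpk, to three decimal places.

Cpu = (USL − μ̂) / (3σ̂) = (669.3 − 636.3) / (3 × 17.617) = 0.6244; Cpl = (μ̂ − LSL) / (3σ̂) = (636.3 − 603.5) / (3 × 17.617) = 0.6206; Cpk = min(Cpu, Cpl) = 0.6206

0.621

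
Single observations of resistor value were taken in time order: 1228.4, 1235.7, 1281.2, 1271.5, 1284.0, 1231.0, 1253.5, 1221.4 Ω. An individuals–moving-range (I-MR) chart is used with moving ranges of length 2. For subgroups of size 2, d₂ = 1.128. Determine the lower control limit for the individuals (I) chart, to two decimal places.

X̄ = (1228.4 + 1235.7 + 1281.2 + 1271.5 + 1284.0 + 1231.0 + 1253.5 + 1221.4) / 8 = 1250.8375
Moving ranges: 7.3, 45.5, 9.7, 12.5, 53.0, 22.5, 32.1; M̄R̄ = 182.6000 / 7 = 26.0857
LCL = X̄ − 3·M̄R̄/d₂ = 1250.8375 − 3 × 26.0857 / 1.128 = 1181.4606

1181.46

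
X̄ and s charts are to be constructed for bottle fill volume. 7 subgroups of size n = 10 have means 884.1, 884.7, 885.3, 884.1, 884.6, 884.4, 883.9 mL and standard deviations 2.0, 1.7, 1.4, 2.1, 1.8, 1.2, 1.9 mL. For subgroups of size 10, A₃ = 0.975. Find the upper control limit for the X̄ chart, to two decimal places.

X̄̄ = (884.1 + 884.7 + 885.3 + 884.1 + 884.6 + 884.4 + 883.9) / 7 = 884.4429
s̄ = (2.0 + 1.7 + 1.4 + 2.1 + 1.8 + 1.2 + 1.9) / 7 = 1.7286
UCL = X̄̄ + A₃·s̄ = 884.4429 + 0.975 × 1.7286 = 886.1282

886.13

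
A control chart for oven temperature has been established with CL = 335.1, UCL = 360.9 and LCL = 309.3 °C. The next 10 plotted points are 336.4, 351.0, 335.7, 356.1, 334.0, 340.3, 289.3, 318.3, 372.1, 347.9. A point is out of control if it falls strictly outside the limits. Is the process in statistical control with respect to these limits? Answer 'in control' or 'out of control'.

out of control

Compare each point to [309.3, 360.9]: sample 7 = 289.3 < LCL; sample 9 = 372.1 > UCL.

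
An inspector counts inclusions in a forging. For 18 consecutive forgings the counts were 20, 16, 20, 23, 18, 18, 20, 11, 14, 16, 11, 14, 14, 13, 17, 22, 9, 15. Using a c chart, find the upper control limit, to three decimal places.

28.229

c̄ = (20 + 16 + 20 + 23 + 18 + 18 + 20 + 11 + 14 + 16 + 11 + 14 + 14 + 13 + 17 + 22 + 9 + 15) / 18 = 291 / 18 = 16.1667
UCL = c̄ + 3√c̄ = 16.1667 + 3 × √16.1667 = 16.1667 + 3 × 4.0208 = 28.2290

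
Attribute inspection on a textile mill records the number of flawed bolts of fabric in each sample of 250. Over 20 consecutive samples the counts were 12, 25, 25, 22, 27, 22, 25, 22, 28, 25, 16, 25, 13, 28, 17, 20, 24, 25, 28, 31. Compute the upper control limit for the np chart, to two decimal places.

36.71

p̄ = Σdᵢ / (k·n) = 460 / (20 × 250) = 0.09200
UCL = np̄ + 3·√(np̄(1−p̄)) = 23.0000 + 3 × √(23.0000×0.90800) = 23.0000 + 3 × 4.5699 = 36.7097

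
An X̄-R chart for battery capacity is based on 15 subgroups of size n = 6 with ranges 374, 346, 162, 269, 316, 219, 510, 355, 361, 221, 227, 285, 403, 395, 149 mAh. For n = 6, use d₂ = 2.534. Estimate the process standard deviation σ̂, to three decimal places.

R̄ = (374 + 346 + 162 + 269 + 316 + 219 + 510 + 355 + 361 + 221 + 227 + 285 + 403 + 395 + 149) / 15 = 306.1333
σ̂ = R̄ / d₂ = 306.1333 / 2.534 = 120.8103

120.810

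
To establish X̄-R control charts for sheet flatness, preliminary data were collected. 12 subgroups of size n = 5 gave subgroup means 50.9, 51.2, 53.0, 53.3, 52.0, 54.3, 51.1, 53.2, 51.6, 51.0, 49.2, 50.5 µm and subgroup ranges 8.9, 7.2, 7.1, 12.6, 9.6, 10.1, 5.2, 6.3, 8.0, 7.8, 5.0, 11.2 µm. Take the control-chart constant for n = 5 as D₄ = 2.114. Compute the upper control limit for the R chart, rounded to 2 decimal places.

17.44

R̄ = (8.9 + 7.2 + 7.1 + 12.6 + 9.6 + 10.1 + 5.2 + 6.3 + 8.0 + 7.8 + 5.0 + 11.2) / 12 = 99.0000 / 12 = 8.2500
UCL_R = D₄·R̄ = 2.114 × 8.2500 = 17.4405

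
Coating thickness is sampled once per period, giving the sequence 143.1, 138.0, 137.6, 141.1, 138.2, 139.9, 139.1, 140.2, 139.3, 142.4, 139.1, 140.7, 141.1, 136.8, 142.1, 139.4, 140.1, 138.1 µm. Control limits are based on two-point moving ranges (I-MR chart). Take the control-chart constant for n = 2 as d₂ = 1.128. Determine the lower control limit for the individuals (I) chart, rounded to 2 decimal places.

133.57

X̄ = (143.1 + 138.0 + 137.6 + 141.1 + 138.2 + 139.9 + 139.1 + 140.2 + 139.3 + 142.4 + 139.1 + 140.7 + 141.1 + 136.8 + 142.1 + 139.4 + 140.1 + 138.1) / 18 = 139.7944
Moving ranges: 5.1, 0.4, 3.5, 2.9, 1.7, 0.8, 1.1, 0.9, 3.1, 3.3, 1.6, 0.4, 4.3, 5.3, 2.7, 0.7, 2.0; M̄R̄ = 39.8000 / 17 = 2.3412
LCL = X̄ − 3·M̄R̄/d₂ = 139.7944 − 3 × 2.3412 / 1.128 = 133.5679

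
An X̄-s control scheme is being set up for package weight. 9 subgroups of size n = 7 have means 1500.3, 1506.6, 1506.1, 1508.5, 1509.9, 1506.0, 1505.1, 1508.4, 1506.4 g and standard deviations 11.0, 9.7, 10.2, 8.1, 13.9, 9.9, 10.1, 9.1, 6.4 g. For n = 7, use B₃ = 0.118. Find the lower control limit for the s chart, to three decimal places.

s̄ = (11.0 + 9.7 + 10.2 + 8.1 + 13.9 + 9.9 + 10.1 + 9.1 + 6.4) / 9 = 9.8222
LCL_s = B₃·s̄ = 0.118 × 9.8222 = 1.1590

1.159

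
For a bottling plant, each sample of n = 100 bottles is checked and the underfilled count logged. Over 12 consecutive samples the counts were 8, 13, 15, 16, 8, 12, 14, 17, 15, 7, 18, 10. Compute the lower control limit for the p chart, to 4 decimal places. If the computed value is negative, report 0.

p̄ = Σdᵢ / (k·n) = 153 / (12 × 100) = 0.12750
LCL = p̄ − 3·√(p̄(1−p̄)/n) = 0.12750 − 3 × 0.03335 = 0.02744

0.0274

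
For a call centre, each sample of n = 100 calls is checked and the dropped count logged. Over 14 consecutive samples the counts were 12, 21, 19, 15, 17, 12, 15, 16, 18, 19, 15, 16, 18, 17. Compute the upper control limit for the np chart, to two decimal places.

27.54

p̄ = Σdᵢ / (k·n) = 230 / (14 × 100) = 0.16429
UCL = np̄ + 3·√(np̄(1−p̄)) = 16.4286 + 3 × √(16.4286×0.83571) = 16.4286 + 3 × 3.7053 = 27.5446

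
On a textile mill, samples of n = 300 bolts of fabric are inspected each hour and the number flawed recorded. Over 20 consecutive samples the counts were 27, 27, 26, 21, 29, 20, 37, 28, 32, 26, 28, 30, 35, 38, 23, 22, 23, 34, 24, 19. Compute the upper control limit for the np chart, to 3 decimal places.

p̄ = Σdᵢ / (k·n) = 549 / (20 × 300) = 0.09150
UCL = np̄ + 3·√(np̄(1−p̄)) = 27.4500 + 3 × √(27.4500×0.90850) = 27.4500 + 3 × 4.9938 = 42.4315

42.431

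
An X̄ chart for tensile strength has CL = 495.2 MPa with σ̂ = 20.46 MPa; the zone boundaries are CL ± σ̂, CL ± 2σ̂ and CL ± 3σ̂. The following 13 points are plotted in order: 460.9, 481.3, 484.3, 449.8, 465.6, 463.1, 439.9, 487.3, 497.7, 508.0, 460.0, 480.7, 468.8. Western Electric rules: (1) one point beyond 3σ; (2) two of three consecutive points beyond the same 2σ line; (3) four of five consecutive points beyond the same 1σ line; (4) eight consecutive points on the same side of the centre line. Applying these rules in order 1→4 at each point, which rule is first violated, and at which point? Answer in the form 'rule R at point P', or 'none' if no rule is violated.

rule 3 at point 7

Zone of each point (C = within 1σ̂, B = 1σ̂–2σ̂, A = 2σ̂–3σ̂, * = beyond 3σ̂; sign = side of CL): 1:-B, 2:-C, 3:-C, 4:-A, 5:-B, 6:-B, 7:-A, 8:-C, 9:+C, 10:+C, 11:-B, 12:-C, 13:-B
Rule 3 (four of five consecutive points beyond the same 1σ limit) is satisfied at point 7.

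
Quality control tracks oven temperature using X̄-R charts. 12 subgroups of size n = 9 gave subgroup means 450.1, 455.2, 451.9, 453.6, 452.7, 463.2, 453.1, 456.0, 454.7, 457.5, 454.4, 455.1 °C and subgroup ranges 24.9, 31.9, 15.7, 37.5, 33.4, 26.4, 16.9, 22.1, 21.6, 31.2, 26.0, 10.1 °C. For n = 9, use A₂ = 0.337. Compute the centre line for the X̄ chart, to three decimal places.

454.792

X̄̄ = (450.1 + 455.2 + 451.9 + 453.6 + 452.7 + 463.2 + 453.1 + 456.0 + 454.7 + 457.5 + 454.4 + 455.1) / 12 = 5457.5000 / 12 = 454.7917
CL = X̄̄ = 454.7917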